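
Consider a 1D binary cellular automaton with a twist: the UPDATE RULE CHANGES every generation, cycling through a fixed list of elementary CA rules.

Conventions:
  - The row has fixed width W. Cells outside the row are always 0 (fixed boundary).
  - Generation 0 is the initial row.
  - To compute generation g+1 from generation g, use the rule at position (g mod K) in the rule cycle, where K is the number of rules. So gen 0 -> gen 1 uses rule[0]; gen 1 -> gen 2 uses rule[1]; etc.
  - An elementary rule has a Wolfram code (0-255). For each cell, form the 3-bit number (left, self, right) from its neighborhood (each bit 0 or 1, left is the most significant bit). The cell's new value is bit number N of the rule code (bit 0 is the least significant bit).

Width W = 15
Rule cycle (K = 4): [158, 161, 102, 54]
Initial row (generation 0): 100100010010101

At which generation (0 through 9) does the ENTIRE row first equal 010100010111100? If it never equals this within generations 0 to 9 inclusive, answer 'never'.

Gen 0: 100100010010101
Gen 1 (rule 158): 111110111110101
Gen 2 (rule 161): 011101011101010
Gen 3 (rule 102): 100111100111110
Gen 4 (rule 54): 111000011000001
Gen 5 (rule 158): 110100110100011
Gen 6 (rule 161): 001000001001000
Gen 7 (rule 102): 011000011011000
Gen 8 (rule 54): 100100100100100
Gen 9 (rule 158): 111111111111110

Answer: never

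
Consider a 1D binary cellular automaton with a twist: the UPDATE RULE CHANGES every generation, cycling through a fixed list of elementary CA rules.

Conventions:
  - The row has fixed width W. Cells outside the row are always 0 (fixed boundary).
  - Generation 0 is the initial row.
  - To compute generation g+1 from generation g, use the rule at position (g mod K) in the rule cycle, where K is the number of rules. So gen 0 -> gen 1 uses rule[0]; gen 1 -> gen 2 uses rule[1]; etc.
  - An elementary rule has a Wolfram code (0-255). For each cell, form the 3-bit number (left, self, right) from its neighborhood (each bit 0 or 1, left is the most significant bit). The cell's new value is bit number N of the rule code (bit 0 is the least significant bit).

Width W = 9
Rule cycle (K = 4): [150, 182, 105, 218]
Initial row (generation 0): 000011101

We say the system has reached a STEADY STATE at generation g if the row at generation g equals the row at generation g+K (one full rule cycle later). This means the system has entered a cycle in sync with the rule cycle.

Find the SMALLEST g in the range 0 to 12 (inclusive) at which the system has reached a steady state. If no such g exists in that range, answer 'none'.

Gen 0: 000011101
Gen 1 (rule 150): 000101001
Gen 2 (rule 182): 001111111
Gen 3 (rule 105): 101000001
Gen 4 (rule 218): 000100010
Gen 5 (rule 150): 001110111
Gen 6 (rule 182): 010101010
Gen 7 (rule 105): 001010100
Gen 8 (rule 218): 010000010
Gen 9 (rule 150): 111000111
Gen 10 (rule 182): 010101010
Gen 11 (rule 105): 001010100
Gen 12 (rule 218): 010000010
Gen 13 (rule 150): 111000111
Gen 14 (rule 182): 010101010
Gen 15 (rule 105): 001010100
Gen 16 (rule 218): 010000010

Answer: 6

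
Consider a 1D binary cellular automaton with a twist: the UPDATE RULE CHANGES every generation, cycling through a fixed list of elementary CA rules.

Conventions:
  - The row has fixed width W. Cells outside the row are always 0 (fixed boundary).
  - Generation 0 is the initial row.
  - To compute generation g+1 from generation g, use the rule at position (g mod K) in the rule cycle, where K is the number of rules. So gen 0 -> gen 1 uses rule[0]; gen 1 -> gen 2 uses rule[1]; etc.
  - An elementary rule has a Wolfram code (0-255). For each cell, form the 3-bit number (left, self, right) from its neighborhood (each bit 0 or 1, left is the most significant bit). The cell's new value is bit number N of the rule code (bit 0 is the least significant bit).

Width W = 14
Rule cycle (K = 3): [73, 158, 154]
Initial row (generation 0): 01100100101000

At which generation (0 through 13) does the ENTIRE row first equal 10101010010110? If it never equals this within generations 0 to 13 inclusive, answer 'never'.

Answer: 11

Derivation:
Gen 0: 01100100101000
Gen 1 (rule 73): 01100000000011
Gen 2 (rule 158): 11010000000110
Gen 3 (rule 154): 10001000001101
Gen 4 (rule 73): 00100011101100
Gen 5 (rule 158): 01110111001010
Gen 6 (rule 154): 11100110110001
Gen 7 (rule 73): 10100110110100
Gen 8 (rule 158): 10111100100110
Gen 9 (rule 154): 00111011011101
Gen 10 (rule 73): 10101011010100
Gen 11 (rule 158): 10101010010110
Gen 12 (rule 154): 00000001100101
Gen 13 (rule 73): 11111101100000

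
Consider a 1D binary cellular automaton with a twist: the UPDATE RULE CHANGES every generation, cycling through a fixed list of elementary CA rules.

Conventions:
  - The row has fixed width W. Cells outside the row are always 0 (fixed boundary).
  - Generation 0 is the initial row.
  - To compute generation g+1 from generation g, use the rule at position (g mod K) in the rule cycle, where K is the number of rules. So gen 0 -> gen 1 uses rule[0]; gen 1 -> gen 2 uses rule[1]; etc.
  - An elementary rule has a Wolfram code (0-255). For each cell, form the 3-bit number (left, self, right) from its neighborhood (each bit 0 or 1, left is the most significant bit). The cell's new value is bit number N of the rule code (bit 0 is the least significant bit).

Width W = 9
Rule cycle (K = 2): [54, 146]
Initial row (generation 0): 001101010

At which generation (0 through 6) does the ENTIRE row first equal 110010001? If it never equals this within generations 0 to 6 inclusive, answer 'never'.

Answer: 3

Derivation:
Gen 0: 001101010
Gen 1 (rule 54): 010011111
Gen 2 (rule 146): 101101110
Gen 3 (rule 54): 110010001
Gen 4 (rule 146): 001101010
Gen 5 (rule 54): 010011111
Gen 6 (rule 146): 101101110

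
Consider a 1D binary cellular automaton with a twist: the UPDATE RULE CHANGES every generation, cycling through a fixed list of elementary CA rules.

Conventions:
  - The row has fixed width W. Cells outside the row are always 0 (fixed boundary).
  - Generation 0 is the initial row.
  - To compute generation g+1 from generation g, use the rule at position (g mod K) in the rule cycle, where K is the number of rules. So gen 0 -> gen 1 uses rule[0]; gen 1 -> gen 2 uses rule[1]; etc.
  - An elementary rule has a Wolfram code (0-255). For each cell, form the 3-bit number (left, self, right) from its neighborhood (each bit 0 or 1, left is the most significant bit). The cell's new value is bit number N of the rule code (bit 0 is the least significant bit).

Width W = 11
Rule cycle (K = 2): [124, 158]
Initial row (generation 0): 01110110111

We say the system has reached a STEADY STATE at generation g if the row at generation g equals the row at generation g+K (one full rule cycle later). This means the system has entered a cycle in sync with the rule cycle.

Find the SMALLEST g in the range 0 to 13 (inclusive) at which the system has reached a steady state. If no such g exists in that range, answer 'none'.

Answer: 10

Derivation:
Gen 0: 01110110111
Gen 1 (rule 124): 01011111101
Gen 2 (rule 158): 11011111001
Gen 3 (rule 124): 11110001101
Gen 4 (rule 158): 11101011001
Gen 5 (rule 124): 10111111101
Gen 6 (rule 158): 10111111001
Gen 7 (rule 124): 11100001101
Gen 8 (rule 158): 11010011001
Gen 9 (rule 124): 11111011101
Gen 10 (rule 158): 11110011001
Gen 11 (rule 124): 10011011101
Gen 12 (rule 158): 11110011001
Gen 13 (rule 124): 10011011101
Gen 14 (rule 158): 11110011001
Gen 15 (rule 124): 10011011101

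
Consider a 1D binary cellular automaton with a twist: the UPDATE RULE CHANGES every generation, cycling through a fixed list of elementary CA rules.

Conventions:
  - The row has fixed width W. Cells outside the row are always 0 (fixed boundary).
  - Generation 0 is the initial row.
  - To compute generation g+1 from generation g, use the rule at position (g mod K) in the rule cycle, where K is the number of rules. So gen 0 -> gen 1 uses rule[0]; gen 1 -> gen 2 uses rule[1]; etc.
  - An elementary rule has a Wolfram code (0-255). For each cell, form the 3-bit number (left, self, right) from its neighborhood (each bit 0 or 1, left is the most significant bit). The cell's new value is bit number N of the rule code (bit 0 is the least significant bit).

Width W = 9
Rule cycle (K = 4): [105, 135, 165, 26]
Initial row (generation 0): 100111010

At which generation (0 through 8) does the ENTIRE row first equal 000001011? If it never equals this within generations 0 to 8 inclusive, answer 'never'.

Answer: 7

Derivation:
Gen 0: 100111010
Gen 1 (rule 105): 000101100
Gen 2 (rule 135): 111100001
Gen 3 (rule 165): 011001101
Gen 4 (rule 26): 110111000
Gen 5 (rule 105): 111101011
Gen 6 (rule 135): 011001000
Gen 7 (rule 165): 000001011
Gen 8 (rule 26): 000010010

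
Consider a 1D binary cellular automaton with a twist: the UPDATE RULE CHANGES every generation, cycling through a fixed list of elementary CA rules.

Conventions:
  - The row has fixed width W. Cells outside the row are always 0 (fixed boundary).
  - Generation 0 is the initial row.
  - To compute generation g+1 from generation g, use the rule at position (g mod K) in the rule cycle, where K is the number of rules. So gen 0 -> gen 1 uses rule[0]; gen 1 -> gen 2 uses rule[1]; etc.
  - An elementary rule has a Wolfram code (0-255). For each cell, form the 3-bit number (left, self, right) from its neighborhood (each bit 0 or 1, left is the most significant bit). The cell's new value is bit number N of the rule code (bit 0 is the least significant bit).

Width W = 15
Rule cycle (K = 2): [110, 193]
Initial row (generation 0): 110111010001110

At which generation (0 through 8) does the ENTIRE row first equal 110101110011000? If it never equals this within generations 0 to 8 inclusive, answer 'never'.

Gen 0: 110111010001110
Gen 1 (rule 110): 111101110011010
Gen 2 (rule 193): 011100110001000
Gen 3 (rule 110): 110101110011000
Gen 4 (rule 193): 010000110001011
Gen 5 (rule 110): 110001110011111
Gen 6 (rule 193): 010100110001111
Gen 7 (rule 110): 111101110011001
Gen 8 (rule 193): 011100110001000

Answer: 3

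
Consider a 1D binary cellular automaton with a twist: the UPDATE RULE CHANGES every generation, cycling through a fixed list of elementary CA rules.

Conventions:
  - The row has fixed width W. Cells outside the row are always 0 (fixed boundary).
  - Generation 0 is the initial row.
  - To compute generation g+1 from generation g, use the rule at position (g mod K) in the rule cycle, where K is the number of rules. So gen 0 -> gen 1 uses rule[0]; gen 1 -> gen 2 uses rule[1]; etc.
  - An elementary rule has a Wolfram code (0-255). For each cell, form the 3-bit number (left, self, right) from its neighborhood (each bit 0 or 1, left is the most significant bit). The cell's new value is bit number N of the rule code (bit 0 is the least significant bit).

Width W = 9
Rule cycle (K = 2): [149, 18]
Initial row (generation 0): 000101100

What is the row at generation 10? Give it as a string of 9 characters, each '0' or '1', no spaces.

Gen 0: 000101100
Gen 1 (rule 149): 110100011
Gen 2 (rule 18): 000010100
Gen 3 (rule 149): 111010111
Gen 4 (rule 18): 000000000
Gen 5 (rule 149): 111111111
Gen 6 (rule 18): 000000000
Gen 7 (rule 149): 111111111
Gen 8 (rule 18): 000000000
Gen 9 (rule 149): 111111111
Gen 10 (rule 18): 000000000

Answer: 000000000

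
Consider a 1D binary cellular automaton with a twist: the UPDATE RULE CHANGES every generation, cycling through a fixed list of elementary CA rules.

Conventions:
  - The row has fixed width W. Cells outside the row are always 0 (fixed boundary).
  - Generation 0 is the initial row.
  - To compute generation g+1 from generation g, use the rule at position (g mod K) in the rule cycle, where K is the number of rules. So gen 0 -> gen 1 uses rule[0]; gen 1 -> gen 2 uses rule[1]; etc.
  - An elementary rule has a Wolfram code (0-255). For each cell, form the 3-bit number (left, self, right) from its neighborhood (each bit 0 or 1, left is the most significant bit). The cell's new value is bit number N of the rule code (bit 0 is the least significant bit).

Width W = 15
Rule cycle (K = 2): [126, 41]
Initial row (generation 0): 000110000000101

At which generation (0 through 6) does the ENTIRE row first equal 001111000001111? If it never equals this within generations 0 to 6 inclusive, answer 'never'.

Answer: 1

Derivation:
Gen 0: 000110000000101
Gen 1 (rule 126): 001111000001111
Gen 2 (rule 41): 101000011101000
Gen 3 (rule 126): 111100110111100
Gen 4 (rule 41): 100000101100001
Gen 5 (rule 126): 110001111110011
Gen 6 (rule 41): 100101000000010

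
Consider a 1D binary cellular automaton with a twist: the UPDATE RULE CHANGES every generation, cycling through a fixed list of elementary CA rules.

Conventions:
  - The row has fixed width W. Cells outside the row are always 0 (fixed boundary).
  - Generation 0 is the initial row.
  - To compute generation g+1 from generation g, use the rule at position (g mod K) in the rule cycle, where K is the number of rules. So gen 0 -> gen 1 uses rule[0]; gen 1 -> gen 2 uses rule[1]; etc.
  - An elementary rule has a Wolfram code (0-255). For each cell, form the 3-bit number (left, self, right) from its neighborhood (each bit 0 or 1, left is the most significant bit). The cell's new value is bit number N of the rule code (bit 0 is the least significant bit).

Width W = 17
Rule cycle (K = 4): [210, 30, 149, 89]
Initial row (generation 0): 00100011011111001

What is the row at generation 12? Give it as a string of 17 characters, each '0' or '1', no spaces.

Gen 0: 00100011011111001
Gen 1 (rule 210): 01010101001111110
Gen 2 (rule 30): 11010101111000001
Gen 3 (rule 149): 00010100110111101
Gen 4 (rule 89): 11000010110100100
Gen 5 (rule 210): 01100100010011010
Gen 6 (rule 30): 11011110111110011
Gen 7 (rule 149): 00001100011101000
Gen 8 (rule 89): 11101111010100111
Gen 9 (rule 210): 01100111000011011
Gen 10 (rule 30): 11011100100110010
Gen 11 (rule 149): 00001010110001011
Gen 12 (rule 89): 11100000111100011

Answer: 11100000111100011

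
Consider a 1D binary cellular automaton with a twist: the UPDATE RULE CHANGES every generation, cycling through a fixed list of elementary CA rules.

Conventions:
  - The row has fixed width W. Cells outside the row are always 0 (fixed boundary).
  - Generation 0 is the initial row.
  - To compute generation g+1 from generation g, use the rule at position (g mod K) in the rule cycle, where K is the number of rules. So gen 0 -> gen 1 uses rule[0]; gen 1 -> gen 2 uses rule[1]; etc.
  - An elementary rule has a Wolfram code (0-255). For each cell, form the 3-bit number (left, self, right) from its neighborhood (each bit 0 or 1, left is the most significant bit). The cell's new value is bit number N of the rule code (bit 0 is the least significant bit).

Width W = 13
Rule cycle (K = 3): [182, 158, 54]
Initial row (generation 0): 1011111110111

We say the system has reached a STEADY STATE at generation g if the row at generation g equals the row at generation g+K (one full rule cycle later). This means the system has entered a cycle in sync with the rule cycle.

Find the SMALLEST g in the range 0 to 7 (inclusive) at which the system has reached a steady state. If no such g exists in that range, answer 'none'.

Answer: none

Derivation:
Gen 0: 1011111110111
Gen 1 (rule 182): 1101111101010
Gen 2 (rule 158): 1001111001011
Gen 3 (rule 54): 1110000111100
Gen 4 (rule 182): 0101001011010
Gen 5 (rule 158): 1101111010011
Gen 6 (rule 54): 0010000111100
Gen 7 (rule 182): 0111001011010
Gen 8 (rule 158): 1110111010011
Gen 9 (rule 54): 0001000111100
Gen 10 (rule 182): 0011101011010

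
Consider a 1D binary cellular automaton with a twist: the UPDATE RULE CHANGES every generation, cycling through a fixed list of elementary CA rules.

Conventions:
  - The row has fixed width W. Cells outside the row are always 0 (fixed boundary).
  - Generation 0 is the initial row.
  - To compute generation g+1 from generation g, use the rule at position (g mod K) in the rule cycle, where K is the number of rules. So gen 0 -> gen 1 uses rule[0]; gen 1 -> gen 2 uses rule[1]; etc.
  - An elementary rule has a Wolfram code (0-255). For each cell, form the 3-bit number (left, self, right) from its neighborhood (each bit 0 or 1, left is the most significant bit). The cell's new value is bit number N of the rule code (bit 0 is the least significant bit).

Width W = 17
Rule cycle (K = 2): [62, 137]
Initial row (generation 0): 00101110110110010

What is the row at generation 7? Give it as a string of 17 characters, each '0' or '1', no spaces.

Answer: 11111111100010110

Derivation:
Gen 0: 00101110110110010
Gen 1 (rule 62): 01111001101101111
Gen 2 (rule 137): 01110001001001110
Gen 3 (rule 62): 11001011111111001
Gen 4 (rule 137): 10000011111110000
Gen 5 (rule 62): 11000110000001000
Gen 6 (rule 137): 10010100111100011
Gen 7 (rule 62): 11111111100010110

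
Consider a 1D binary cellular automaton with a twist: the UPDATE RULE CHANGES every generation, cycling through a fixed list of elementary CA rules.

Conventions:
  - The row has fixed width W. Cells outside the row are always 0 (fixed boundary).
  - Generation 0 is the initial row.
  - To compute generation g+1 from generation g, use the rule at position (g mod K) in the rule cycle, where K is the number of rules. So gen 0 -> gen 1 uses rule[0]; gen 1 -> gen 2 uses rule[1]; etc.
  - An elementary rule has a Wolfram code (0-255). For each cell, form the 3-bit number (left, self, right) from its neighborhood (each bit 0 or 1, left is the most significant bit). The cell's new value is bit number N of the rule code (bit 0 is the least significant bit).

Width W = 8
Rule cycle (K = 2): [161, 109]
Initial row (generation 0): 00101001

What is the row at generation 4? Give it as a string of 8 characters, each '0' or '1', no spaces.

Answer: 11101110

Derivation:
Gen 0: 00101001
Gen 1 (rule 161): 10010000
Gen 2 (rule 109): 10010111
Gen 3 (rule 161): 00001010
Gen 4 (rule 109): 11101110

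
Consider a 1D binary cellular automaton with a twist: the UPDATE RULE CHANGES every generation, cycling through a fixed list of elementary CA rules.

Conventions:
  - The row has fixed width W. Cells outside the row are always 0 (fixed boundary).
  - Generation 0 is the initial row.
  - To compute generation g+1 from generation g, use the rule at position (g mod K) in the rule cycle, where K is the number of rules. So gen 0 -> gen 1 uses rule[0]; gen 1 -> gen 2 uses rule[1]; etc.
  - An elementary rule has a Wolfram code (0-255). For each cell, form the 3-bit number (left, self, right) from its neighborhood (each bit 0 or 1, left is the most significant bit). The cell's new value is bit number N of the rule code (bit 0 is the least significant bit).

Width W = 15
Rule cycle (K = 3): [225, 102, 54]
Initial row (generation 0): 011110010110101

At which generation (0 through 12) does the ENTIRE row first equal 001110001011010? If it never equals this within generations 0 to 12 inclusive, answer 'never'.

Gen 0: 011110010110101
Gen 1 (rule 225): 001110001011010
Gen 2 (rule 102): 010010011101110
Gen 3 (rule 54): 111111100010001
Gen 4 (rule 225): 011111101000100
Gen 5 (rule 102): 100000111001100
Gen 6 (rule 54): 110001000110010
Gen 7 (rule 225): 010100010010000
Gen 8 (rule 102): 111100110110000
Gen 9 (rule 54): 000011001001000
Gen 10 (rule 225): 111001000000011
Gen 11 (rule 102): 001011000000101
Gen 12 (rule 54): 011100100001111

Answer: 1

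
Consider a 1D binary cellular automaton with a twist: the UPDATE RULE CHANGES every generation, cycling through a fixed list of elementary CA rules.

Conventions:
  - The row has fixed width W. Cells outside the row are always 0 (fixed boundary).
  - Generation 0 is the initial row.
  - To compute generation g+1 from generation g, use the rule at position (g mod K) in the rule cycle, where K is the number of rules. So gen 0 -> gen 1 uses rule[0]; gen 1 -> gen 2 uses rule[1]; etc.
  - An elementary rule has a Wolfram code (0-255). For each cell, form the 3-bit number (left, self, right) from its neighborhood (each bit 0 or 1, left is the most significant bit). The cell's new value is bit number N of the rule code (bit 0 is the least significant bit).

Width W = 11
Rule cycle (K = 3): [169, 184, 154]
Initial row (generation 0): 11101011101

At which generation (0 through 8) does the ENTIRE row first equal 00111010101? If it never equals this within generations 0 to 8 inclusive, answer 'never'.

Answer: 8

Derivation:
Gen 0: 11101011101
Gen 1 (rule 169): 11010111010
Gen 2 (rule 184): 10101110101
Gen 3 (rule 154): 00001100000
Gen 4 (rule 169): 11101001111
Gen 5 (rule 184): 11010101110
Gen 6 (rule 154): 10000001101
Gen 7 (rule 169): 00111101010
Gen 8 (rule 184): 00111010101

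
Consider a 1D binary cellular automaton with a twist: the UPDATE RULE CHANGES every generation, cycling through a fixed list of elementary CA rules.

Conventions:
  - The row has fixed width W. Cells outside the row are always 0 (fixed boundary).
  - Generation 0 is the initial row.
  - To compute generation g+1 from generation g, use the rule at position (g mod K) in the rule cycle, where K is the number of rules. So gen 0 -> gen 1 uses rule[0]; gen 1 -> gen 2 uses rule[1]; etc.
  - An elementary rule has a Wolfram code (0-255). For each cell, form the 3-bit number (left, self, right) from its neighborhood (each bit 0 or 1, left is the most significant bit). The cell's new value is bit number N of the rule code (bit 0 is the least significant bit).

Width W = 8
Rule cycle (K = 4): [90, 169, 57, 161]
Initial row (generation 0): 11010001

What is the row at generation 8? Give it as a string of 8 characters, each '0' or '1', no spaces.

Answer: 00001001

Derivation:
Gen 0: 11010001
Gen 1 (rule 90): 11001010
Gen 2 (rule 169): 10000100
Gen 3 (rule 57): 01110011
Gen 4 (rule 161): 00100000
Gen 5 (rule 90): 01010000
Gen 6 (rule 169): 00100111
Gen 7 (rule 57): 10010100
Gen 8 (rule 161): 00001001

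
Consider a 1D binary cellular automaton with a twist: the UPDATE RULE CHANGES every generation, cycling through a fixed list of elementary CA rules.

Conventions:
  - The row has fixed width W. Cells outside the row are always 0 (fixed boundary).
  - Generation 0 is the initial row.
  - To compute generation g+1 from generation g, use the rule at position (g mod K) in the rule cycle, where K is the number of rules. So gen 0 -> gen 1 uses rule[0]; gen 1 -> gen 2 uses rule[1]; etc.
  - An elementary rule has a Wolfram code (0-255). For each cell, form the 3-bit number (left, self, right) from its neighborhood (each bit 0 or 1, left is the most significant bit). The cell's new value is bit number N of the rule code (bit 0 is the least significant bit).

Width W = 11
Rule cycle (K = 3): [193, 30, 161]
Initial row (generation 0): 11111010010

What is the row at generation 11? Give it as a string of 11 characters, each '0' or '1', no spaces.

Answer: 11000110000

Derivation:
Gen 0: 11111010010
Gen 1 (rule 193): 01111000000
Gen 2 (rule 30): 11000100000
Gen 3 (rule 161): 00010001111
Gen 4 (rule 193): 11000100111
Gen 5 (rule 30): 10101111100
Gen 6 (rule 161): 01010111001
Gen 7 (rule 193): 00000011000
Gen 8 (rule 30): 00000110100
Gen 9 (rule 161): 11110001001
Gen 10 (rule 193): 01110100000
Gen 11 (rule 30): 11000110000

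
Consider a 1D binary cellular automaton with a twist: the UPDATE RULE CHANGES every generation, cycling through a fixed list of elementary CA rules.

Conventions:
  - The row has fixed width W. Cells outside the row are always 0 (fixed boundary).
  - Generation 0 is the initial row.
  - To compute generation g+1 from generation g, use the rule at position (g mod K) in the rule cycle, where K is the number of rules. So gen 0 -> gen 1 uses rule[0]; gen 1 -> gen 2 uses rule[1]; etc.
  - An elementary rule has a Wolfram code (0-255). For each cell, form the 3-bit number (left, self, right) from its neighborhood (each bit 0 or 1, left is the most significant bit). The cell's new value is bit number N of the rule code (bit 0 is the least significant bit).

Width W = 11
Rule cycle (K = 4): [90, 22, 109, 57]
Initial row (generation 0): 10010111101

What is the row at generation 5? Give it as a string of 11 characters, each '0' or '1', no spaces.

Answer: 10111001110

Derivation:
Gen 0: 10010111101
Gen 1 (rule 90): 01100100100
Gen 2 (rule 22): 10011111110
Gen 3 (rule 109): 10010000010
Gen 4 (rule 57): 01001111001
Gen 5 (rule 90): 10111001110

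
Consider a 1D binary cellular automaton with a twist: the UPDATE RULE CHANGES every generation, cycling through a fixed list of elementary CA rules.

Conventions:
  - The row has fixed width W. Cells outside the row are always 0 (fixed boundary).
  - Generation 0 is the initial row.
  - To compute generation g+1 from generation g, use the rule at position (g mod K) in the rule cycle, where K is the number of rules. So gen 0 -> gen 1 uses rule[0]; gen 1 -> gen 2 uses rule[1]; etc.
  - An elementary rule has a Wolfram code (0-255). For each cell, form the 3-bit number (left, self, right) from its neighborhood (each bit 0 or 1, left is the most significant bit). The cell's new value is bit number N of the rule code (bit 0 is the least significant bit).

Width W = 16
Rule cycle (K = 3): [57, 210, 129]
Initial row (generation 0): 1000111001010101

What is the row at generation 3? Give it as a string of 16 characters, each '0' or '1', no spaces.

Gen 0: 1000111001010101
Gen 1 (rule 57): 0110100100101010
Gen 2 (rule 210): 1010011011000001
Gen 3 (rule 129): 0000000000011100

Answer: 0000000000011100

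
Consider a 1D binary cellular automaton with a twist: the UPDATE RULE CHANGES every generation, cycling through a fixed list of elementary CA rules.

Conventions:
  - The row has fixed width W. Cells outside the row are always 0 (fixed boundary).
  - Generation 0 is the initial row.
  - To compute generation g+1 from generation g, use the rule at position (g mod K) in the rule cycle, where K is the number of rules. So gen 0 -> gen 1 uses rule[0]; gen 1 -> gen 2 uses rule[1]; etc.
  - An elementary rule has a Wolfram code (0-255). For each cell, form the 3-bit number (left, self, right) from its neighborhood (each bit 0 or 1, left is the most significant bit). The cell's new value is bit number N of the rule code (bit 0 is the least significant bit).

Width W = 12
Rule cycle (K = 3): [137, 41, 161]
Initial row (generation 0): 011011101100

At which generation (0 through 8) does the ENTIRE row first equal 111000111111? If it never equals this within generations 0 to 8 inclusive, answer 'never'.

Gen 0: 011011101100
Gen 1 (rule 137): 010011001001
Gen 2 (rule 41): 000010000000
Gen 3 (rule 161): 111000111111
Gen 4 (rule 137): 110010111110
Gen 5 (rule 41): 100001100000
Gen 6 (rule 161): 001100001111
Gen 7 (rule 137): 101001101110
Gen 8 (rule 41): 010001011000

Answer: 3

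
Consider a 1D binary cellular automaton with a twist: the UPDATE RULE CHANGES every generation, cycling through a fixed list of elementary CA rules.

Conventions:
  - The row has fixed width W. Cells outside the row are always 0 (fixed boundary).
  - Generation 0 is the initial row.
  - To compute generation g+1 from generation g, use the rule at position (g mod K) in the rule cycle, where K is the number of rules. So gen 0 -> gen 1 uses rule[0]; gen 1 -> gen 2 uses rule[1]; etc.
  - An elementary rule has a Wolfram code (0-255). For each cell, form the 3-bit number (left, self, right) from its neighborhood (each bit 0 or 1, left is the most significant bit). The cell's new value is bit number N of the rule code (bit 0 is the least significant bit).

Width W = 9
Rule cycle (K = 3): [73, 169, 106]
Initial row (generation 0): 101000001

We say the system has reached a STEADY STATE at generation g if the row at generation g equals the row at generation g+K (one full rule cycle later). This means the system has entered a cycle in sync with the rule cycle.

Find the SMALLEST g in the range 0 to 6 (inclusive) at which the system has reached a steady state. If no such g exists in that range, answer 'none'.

Gen 0: 101000001
Gen 1 (rule 73): 000011100
Gen 2 (rule 169): 111011001
Gen 3 (rule 106): 101111010
Gen 4 (rule 73): 001001000
Gen 5 (rule 169): 100000011
Gen 6 (rule 106): 000000111
Gen 7 (rule 73): 111110101
Gen 8 (rule 169): 111101010
Gen 9 (rule 106): 100110100

Answer: none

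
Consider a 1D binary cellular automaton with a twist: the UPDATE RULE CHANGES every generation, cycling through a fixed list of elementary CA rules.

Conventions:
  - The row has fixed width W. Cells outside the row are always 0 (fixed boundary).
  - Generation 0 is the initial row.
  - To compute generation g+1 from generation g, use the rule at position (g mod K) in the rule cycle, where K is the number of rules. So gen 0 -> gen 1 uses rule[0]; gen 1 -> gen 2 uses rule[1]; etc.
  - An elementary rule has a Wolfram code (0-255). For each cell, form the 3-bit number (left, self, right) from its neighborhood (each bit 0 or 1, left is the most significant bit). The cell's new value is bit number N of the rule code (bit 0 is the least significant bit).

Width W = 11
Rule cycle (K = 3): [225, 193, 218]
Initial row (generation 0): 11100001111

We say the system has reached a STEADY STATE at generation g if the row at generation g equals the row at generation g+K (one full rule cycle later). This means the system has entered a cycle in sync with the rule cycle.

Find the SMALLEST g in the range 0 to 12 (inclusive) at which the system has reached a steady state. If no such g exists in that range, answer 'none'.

Gen 0: 11100001111
Gen 1 (rule 225): 01101100111
Gen 2 (rule 193): 00100100011
Gen 3 (rule 218): 01011010111
Gen 4 (rule 225): 00101101011
Gen 5 (rule 193): 10000100001
Gen 6 (rule 218): 01001010010
Gen 7 (rule 225): 00000100000
Gen 8 (rule 193): 11110001111
Gen 9 (rule 218): 11111011111
Gen 10 (rule 225): 01111101111
Gen 11 (rule 193): 00111100111
Gen 12 (rule 218): 01111111111
Gen 13 (rule 225): 00111111111
Gen 14 (rule 193): 10011111111
Gen 15 (rule 218): 01111111111

Answer: 12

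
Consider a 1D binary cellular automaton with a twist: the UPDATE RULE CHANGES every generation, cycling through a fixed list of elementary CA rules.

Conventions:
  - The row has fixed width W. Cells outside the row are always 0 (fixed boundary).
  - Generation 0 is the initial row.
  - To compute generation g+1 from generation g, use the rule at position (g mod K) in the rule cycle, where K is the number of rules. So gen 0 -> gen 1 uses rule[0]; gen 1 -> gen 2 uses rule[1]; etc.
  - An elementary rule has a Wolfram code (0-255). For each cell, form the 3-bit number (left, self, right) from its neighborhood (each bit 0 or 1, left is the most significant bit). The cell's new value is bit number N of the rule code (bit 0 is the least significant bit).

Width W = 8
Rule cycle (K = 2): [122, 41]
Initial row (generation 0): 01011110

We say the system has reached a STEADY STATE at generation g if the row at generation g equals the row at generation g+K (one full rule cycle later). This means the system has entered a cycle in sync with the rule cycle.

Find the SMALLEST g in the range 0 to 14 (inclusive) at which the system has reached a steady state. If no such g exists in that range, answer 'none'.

Gen 0: 01011110
Gen 1 (rule 122): 10110011
Gen 2 (rule 41): 01100010
Gen 3 (rule 122): 11110101
Gen 4 (rule 41): 10001010
Gen 5 (rule 122): 01010101
Gen 6 (rule 41): 00101010
Gen 7 (rule 122): 01010101
Gen 8 (rule 41): 00101010
Gen 9 (rule 122): 01010101
Gen 10 (rule 41): 00101010
Gen 11 (rule 122): 01010101
Gen 12 (rule 41): 00101010
Gen 13 (rule 122): 01010101
Gen 14 (rule 41): 00101010
Gen 15 (rule 122): 01010101
Gen 16 (rule 41): 00101010

Answer: 5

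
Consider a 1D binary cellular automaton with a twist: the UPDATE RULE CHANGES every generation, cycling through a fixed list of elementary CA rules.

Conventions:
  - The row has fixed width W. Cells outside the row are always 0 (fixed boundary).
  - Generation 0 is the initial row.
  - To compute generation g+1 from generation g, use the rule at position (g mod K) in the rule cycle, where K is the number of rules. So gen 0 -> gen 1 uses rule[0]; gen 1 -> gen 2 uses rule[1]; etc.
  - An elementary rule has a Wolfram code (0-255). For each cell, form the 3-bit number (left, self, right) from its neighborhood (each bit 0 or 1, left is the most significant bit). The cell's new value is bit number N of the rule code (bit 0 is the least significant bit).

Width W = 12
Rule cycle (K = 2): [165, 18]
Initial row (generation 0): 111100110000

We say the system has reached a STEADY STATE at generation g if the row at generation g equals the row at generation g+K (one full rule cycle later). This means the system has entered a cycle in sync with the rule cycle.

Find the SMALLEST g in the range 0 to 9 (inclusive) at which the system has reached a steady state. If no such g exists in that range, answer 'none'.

Gen 0: 111100110000
Gen 1 (rule 165): 011000000111
Gen 2 (rule 18): 100100001000
Gen 3 (rule 165): 100101101011
Gen 4 (rule 18): 011000000000
Gen 5 (rule 165): 000011111111
Gen 6 (rule 18): 000100000000
Gen 7 (rule 165): 110101111111
Gen 8 (rule 18): 000000000000
Gen 9 (rule 165): 111111111111
Gen 10 (rule 18): 000000000000
Gen 11 (rule 165): 111111111111

Answer: 8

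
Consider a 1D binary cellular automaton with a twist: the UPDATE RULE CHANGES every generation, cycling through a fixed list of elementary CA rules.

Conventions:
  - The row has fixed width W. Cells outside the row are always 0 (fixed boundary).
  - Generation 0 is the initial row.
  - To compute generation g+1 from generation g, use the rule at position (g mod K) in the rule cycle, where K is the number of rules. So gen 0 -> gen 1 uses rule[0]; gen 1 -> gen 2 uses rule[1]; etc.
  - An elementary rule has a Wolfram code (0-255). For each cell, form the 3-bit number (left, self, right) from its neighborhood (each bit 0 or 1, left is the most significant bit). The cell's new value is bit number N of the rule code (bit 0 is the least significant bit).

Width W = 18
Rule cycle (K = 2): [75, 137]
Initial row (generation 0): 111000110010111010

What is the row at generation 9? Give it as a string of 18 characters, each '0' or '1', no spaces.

Gen 0: 111000110010111010
Gen 1 (rule 75): 101011110100101000
Gen 2 (rule 137): 000011100000000011
Gen 3 (rule 75): 111110101111111111
Gen 4 (rule 137): 111100001111111110
Gen 5 (rule 75): 100101111000000010
Gen 6 (rule 137): 000001110011111000
Gen 7 (rule 75): 111111010110001011
Gen 8 (rule 137): 111110000100100010
Gen 9 (rule 75): 100010111001001100

Answer: 100010111001001100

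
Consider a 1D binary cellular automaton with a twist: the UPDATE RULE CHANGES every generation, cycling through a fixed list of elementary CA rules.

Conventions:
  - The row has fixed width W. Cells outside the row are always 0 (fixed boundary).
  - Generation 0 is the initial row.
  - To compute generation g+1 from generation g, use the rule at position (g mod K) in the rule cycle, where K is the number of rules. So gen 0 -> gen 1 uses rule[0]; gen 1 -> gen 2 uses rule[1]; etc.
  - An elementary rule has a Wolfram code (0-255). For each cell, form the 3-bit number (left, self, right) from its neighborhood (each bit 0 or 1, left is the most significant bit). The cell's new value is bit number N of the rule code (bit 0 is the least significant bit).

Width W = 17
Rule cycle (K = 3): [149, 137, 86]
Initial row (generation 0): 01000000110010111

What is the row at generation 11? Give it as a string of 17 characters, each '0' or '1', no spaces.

Gen 0: 01000000110010111
Gen 1 (rule 149): 01111110001010010
Gen 2 (rule 137): 01111100100000000
Gen 3 (rule 86): 10000111110000000
Gen 4 (rule 149): 11110011101111111
Gen 5 (rule 137): 11100011001111110
Gen 6 (rule 86): 00110101110000011
Gen 7 (rule 149): 10000100101111000
Gen 8 (rule 137): 00110000001110011
Gen 9 (rule 86): 01011000010011101
Gen 10 (rule 149): 01000111011001001
Gen 11 (rule 137): 00010110010000000

Answer: 00010110010000000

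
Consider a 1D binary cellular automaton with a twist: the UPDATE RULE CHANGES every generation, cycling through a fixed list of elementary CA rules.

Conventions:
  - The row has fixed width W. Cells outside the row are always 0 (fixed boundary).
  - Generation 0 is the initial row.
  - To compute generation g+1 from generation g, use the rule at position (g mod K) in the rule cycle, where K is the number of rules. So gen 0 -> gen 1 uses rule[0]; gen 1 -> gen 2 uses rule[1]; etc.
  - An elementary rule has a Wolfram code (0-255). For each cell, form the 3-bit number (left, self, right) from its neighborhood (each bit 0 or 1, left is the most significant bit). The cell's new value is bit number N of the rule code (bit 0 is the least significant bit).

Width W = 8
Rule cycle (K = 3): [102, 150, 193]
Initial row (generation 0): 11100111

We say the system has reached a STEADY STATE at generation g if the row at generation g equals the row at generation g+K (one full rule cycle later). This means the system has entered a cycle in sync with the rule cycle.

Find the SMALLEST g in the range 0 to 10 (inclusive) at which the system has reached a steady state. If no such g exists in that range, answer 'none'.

Answer: 3

Derivation:
Gen 0: 11100111
Gen 1 (rule 102): 00101001
Gen 2 (rule 150): 01101111
Gen 3 (rule 193): 00100111
Gen 4 (rule 102): 01101001
Gen 5 (rule 150): 10001111
Gen 6 (rule 193): 00100111
Gen 7 (rule 102): 01101001
Gen 8 (rule 150): 10001111
Gen 9 (rule 193): 00100111
Gen 10 (rule 102): 01101001
Gen 11 (rule 150): 10001111
Gen 12 (rule 193): 00100111
Gen 13 (rule 102): 01101001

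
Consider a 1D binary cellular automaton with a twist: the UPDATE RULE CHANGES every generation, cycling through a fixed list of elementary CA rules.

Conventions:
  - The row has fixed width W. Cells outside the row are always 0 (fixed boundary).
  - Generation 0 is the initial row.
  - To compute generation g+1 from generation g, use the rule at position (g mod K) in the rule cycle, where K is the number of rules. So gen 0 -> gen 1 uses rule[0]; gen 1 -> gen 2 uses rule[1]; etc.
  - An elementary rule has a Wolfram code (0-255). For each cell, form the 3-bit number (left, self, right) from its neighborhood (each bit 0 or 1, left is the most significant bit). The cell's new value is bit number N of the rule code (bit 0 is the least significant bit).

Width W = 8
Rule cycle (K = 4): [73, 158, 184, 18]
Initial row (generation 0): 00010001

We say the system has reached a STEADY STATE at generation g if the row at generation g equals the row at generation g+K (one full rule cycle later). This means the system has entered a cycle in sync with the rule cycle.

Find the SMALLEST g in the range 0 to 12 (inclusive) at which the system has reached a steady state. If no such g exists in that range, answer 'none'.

Gen 0: 00010001
Gen 1 (rule 73): 11000100
Gen 2 (rule 158): 10101110
Gen 3 (rule 184): 01011101
Gen 4 (rule 18): 10000000
Gen 5 (rule 73): 00111111
Gen 6 (rule 158): 01111110
Gen 7 (rule 184): 01111101
Gen 8 (rule 18): 10000000
Gen 9 (rule 73): 00111111
Gen 10 (rule 158): 01111110
Gen 11 (rule 184): 01111101
Gen 12 (rule 18): 10000000
Gen 13 (rule 73): 00111111
Gen 14 (rule 158): 01111110
Gen 15 (rule 184): 01111101
Gen 16 (rule 18): 10000000

Answer: 4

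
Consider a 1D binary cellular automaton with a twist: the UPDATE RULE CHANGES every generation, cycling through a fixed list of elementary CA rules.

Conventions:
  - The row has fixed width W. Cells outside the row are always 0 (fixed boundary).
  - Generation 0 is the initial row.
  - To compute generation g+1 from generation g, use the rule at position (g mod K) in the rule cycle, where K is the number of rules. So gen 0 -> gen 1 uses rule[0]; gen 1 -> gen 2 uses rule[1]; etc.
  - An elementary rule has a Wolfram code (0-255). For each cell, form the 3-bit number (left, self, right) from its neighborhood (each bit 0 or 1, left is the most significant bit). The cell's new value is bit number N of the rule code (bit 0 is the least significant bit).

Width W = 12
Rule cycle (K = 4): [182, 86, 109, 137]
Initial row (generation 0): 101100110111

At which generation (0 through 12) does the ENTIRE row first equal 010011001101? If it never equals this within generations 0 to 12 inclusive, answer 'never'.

Answer: never

Derivation:
Gen 0: 101100110111
Gen 1 (rule 182): 110011001010
Gen 2 (rule 86): 011101111011
Gen 3 (rule 109): 010111001111
Gen 4 (rule 137): 000110001110
Gen 5 (rule 182): 001001010101
Gen 6 (rule 86): 011111010101
Gen 7 (rule 109): 010001111111
Gen 8 (rule 137): 000101111110
Gen 9 (rule 182): 001110111101
Gen 10 (rule 86): 010010000101
Gen 11 (rule 109): 010010110111
Gen 12 (rule 137): 000000100110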